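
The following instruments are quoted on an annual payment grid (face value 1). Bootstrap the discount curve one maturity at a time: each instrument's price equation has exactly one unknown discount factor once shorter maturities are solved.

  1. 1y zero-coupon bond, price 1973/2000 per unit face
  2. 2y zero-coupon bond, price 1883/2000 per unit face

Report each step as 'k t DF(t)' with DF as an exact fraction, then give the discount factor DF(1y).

step 1 [1y] zero: DF = P = 1973/2000 ≈ 0.986500
step 2 [2y] zero: DF = P = 1883/2000 ≈ 0.941500

1 1 1973/2000
2 2 1883/2000
DF(1y) = 1973/2000 ≈ 0.986500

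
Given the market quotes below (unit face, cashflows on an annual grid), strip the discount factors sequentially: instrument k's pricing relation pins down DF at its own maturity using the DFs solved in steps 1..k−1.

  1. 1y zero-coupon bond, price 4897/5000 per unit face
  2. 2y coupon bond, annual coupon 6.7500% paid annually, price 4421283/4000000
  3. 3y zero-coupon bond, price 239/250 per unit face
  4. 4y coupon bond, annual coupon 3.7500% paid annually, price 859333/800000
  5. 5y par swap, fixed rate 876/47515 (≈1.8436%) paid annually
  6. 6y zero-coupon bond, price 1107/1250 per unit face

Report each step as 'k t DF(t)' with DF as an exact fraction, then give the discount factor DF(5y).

step 1 [1y] zero: DF = P = 4897/5000 ≈ 0.979400
step 2 [2y] bond c/1=27/400: DF=(4421283/4000000 − 27/400·(0.979400))/(1+27/400) = 1947/2000 ≈ 0.973500
step 3 [3y] zero: DF = P = 239/250 ≈ 0.956000
step 4 [4y] bond c/1=3/80: DF=(859333/800000 − 3/80·(0.979400+0.973500+0.956000))/(1+3/80) = 4651/5000 ≈ 0.930200
step 5 [5y] swap r/1=876/47515: DF=(1 − 876/47515·(0.979400+0.973500+0.956000+0.930200))/(1+876/47515) = 2281/2500 ≈ 0.912400
step 6 [6y] zero: DF = P = 1107/1250 ≈ 0.885600

1 1 4897/5000
2 2 1947/2000
3 3 239/250
4 4 4651/5000
5 5 2281/2500
6 6 1107/1250
DF(5y) = 2281/2500 ≈ 0.912400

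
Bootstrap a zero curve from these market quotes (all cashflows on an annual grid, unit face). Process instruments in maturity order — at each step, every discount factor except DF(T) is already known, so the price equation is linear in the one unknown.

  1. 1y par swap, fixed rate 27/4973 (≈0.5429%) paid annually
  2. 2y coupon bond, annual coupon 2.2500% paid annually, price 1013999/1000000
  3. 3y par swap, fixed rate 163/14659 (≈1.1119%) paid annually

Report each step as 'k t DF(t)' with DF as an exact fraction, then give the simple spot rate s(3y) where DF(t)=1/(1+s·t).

step 1 [1y] swap r/1=27/4973: DF=(1 − 27/4973·(0))/(1+27/4973) = 4973/5000 ≈ 0.994600
step 2 [2y] bond c/1=9/400: DF=(1013999/1000000 − 9/400·(0.994600))/(1+9/400) = 4849/5000 ≈ 0.969800
step 3 [3y] swap r/1=163/14659: DF=(1 − 163/14659·(0.994600+0.969800))/(1+163/14659) = 4837/5000 ≈ 0.967400

1 1 4973/5000
2 2 4849/5000
3 3 4837/5000
s(3y) = (1/(4837/5000) − 1)/(3) = 163/14511 ≈ 1.1233%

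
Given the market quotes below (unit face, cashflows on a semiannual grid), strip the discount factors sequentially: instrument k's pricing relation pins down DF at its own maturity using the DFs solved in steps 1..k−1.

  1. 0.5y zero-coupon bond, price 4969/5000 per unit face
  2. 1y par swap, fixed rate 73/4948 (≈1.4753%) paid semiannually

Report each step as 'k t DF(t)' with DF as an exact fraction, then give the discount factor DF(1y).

1 1/2 4969/5000
2 1 4927/5000
DF(1y) = 4927/5000 ≈ 0.985400

step 1 [0.5y] zero: DF = P = 4969/5000 ≈ 0.993800
step 2 [1y] swap r/2=73/9896: DF=(1 − 73/9896·(0.993800))/(1+73/9896) = 4927/5000 ≈ 0.985400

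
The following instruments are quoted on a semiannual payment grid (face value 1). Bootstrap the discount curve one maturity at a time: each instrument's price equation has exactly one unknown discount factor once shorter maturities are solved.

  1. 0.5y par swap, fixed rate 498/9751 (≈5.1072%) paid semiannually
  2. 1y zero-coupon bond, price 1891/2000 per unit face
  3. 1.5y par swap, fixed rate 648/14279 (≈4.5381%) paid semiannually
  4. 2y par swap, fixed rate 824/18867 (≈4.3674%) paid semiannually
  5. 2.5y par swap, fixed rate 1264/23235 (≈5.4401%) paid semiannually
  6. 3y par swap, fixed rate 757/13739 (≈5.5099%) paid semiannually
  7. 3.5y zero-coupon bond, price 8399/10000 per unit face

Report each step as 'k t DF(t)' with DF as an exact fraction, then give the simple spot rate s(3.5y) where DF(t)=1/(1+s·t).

1 1/2 9751/10000
2 1 1891/2000
3 3/2 1169/1250
4 2 1147/1250
5 5/2 546/625
6 3 4243/5000
7 7/2 8399/10000
s(3.5y) = (1/(8399/10000) − 1)/(7/2) = 3202/58793 ≈ 5.4462%

step 1 [0.5y] swap r/2=249/9751: DF=(1 − 249/9751·(0))/(1+249/9751) = 9751/10000 ≈ 0.975100
step 2 [1y] zero: DF = P = 1891/2000 ≈ 0.945500
step 3 [1.5y] swap r/2=324/14279: DF=(1 − 324/14279·(0.975100+0.945500))/(1+324/14279) = 1169/1250 ≈ 0.935200
step 4 [2y] swap r/2=412/18867: DF=(1 − 412/18867·(0.975100+0.945500+0.935200))/(1+412/18867) = 1147/1250 ≈ 0.917600
step 5 [2.5y] swap r/2=632/23235: DF=(1 − 632/23235·(0.975100+0.945500+0.935200+0.917600))/(1+632/23235) = 546/625 ≈ 0.873600
step 6 [3y] swap r/2=757/27478: DF=(1 − 757/27478·(0.975100+0.945500+0.935200+0.917600+0.873600))/(1+757/27478) = 4243/5000 ≈ 0.848600
step 7 [3.5y] zero: DF = P = 8399/10000 ≈ 0.839900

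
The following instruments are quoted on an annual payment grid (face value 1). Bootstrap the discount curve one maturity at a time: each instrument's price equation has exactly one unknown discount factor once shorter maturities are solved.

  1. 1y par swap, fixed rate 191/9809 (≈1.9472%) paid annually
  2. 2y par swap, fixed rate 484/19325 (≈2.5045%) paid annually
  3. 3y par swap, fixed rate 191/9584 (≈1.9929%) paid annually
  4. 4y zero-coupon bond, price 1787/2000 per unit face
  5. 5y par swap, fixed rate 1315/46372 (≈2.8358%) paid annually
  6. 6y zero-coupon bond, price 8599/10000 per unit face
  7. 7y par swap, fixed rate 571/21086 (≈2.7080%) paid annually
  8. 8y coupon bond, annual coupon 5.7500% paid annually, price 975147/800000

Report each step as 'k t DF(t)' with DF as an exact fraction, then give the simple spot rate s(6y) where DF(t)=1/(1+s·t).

step 1 [1y] swap r/1=191/9809: DF=(1 − 191/9809·(0))/(1+191/9809) = 9809/10000 ≈ 0.980900
step 2 [2y] swap r/1=484/19325: DF=(1 − 484/19325·(0.980900))/(1+484/19325) = 2379/2500 ≈ 0.951600
step 3 [3y] swap r/1=191/9584: DF=(1 − 191/9584·(0.980900+0.951600))/(1+191/9584) = 9427/10000 ≈ 0.942700
step 4 [4y] zero: DF = P = 1787/2000 ≈ 0.893500
step 5 [5y] swap r/1=1315/46372: DF=(1 − 1315/46372·(0.980900+0.951600+0.942700+0.893500))/(1+1315/46372) = 1737/2000 ≈ 0.868500
step 6 [6y] zero: DF = P = 8599/10000 ≈ 0.859900
step 7 [7y] swap r/1=571/21086: DF=(1 − 571/21086·(0.980900+0.951600+0.942700+0.893500+0.868500+0.859900))/(1+571/21086) = 8287/10000 ≈ 0.828700
step 8 [8y] bond c/1=23/400: DF=(975147/800000 − 23/400·(0.980900+0.951600+0.942700+0.893500+0.868500+0.859900+0.828700))/(1+23/400) = 8087/10000 ≈ 0.808700

1 1 9809/10000
2 2 2379/2500
3 3 9427/10000
4 4 1787/2000
5 5 1737/2000
6 6 8599/10000
7 7 8287/10000
8 8 8087/10000
s(6y) = (1/(8599/10000) − 1)/(6) = 467/17198 ≈ 2.7154%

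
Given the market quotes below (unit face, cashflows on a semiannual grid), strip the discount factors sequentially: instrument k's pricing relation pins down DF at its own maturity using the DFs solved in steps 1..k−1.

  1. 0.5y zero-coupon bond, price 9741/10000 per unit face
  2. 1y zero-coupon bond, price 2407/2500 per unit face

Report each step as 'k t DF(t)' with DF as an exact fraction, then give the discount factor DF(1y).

step 1 [0.5y] zero: DF = P = 9741/10000 ≈ 0.974100
step 2 [1y] zero: DF = P = 2407/2500 ≈ 0.962800

1 1/2 9741/10000
2 1 2407/2500
DF(1y) = 2407/2500 ≈ 0.962800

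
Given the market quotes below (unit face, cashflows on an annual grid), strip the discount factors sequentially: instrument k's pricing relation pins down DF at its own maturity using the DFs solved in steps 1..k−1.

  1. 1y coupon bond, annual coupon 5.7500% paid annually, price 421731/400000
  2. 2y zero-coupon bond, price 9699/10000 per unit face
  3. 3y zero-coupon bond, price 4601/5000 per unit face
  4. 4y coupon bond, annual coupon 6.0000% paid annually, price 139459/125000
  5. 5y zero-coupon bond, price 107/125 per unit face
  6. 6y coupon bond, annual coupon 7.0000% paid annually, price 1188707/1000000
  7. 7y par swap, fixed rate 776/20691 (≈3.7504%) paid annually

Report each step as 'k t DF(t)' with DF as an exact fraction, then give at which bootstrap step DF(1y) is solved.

1 1 997/1000
2 2 9699/10000
3 3 4601/5000
4 4 8891/10000
5 5 107/125
6 6 8079/10000
7 7 959/1250
DF(1y) is solved at step 1

step 1 [1y] bond c/1=23/400: DF=(421731/400000 − 23/400·(0))/(1+23/400) = 997/1000 ≈ 0.997000
step 2 [2y] zero: DF = P = 9699/10000 ≈ 0.969900
step 3 [3y] zero: DF = P = 4601/5000 ≈ 0.920200
step 4 [4y] bond c/1=3/50: DF=(139459/125000 − 3/50·(0.997000+0.969900+0.920200))/(1+3/50) = 8891/10000 ≈ 0.889100
step 5 [5y] zero: DF = P = 107/125 ≈ 0.856000
step 6 [6y] bond c/1=7/100: DF=(1188707/1000000 − 7/100·(0.997000+0.969900+0.920200+0.889100+0.856000))/(1+7/100) = 8079/10000 ≈ 0.807900
step 7 [7y] swap r/1=776/20691: DF=(1 − 776/20691·(0.997000+0.969900+0.920200+0.889100+0.856000+0.807900))/(1+776/20691) = 959/1250 ≈ 0.767200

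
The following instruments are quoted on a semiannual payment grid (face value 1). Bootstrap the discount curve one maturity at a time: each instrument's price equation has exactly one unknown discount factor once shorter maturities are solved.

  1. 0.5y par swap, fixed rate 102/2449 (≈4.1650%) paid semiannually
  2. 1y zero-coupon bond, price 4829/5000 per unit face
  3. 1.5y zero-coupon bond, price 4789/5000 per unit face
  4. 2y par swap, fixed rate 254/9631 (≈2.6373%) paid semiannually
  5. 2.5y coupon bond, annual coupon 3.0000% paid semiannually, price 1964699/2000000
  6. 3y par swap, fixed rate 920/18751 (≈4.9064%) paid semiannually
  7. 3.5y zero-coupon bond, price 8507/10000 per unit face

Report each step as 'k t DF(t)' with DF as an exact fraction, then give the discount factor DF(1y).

step 1 [0.5y] swap r/2=51/2449: DF=(1 − 51/2449·(0))/(1+51/2449) = 2449/2500 ≈ 0.979600
step 2 [1y] zero: DF = P = 4829/5000 ≈ 0.965800
step 3 [1.5y] zero: DF = P = 4789/5000 ≈ 0.957800
step 4 [2y] swap r/2=127/9631: DF=(1 − 127/9631·(0.979600+0.965800+0.957800))/(1+127/9631) = 2373/2500 ≈ 0.949200
step 5 [2.5y] bond c/2=3/200: DF=(1964699/2000000 − 3/200·(0.979600+0.965800+0.957800+0.949200))/(1+3/200) = 9109/10000 ≈ 0.910900
step 6 [3y] swap r/2=460/18751: DF=(1 − 460/18751·(0.979600+0.965800+0.957800+0.949200+0.910900))/(1+460/18751) = 431/500 ≈ 0.862000
step 7 [3.5y] zero: DF = P = 8507/10000 ≈ 0.850700

1 1/2 2449/2500
2 1 4829/5000
3 3/2 4789/5000
4 2 2373/2500
5 5/2 9109/10000
6 3 431/500
7 7/2 8507/10000
DF(1y) = 4829/5000 ≈ 0.965800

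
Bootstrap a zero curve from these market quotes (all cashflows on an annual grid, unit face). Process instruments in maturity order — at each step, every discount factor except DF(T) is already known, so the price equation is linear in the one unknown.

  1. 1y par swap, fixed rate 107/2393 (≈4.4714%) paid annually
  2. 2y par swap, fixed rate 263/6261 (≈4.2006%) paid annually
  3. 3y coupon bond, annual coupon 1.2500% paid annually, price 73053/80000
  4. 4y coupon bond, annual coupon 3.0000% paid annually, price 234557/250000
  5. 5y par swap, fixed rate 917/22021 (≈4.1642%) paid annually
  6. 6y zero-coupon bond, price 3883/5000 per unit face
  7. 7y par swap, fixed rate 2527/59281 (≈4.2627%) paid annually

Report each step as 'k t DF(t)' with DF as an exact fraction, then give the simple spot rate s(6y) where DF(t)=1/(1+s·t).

1 1 2393/2500
2 2 9211/10000
3 3 8787/10000
4 4 4153/5000
5 5 4083/5000
6 6 3883/5000
7 7 7473/10000
s(6y) = (1/(3883/5000) − 1)/(6) = 1117/23298 ≈ 4.7944%

step 1 [1y] swap r/1=107/2393: DF=(1 − 107/2393·(0))/(1+107/2393) = 2393/2500 ≈ 0.957200
step 2 [2y] swap r/1=263/6261: DF=(1 − 263/6261·(0.957200))/(1+263/6261) = 9211/10000 ≈ 0.921100
step 3 [3y] bond c/1=1/80: DF=(73053/80000 − 1/80·(0.957200+0.921100))/(1+1/80) = 8787/10000 ≈ 0.878700
step 4 [4y] bond c/1=3/100: DF=(234557/250000 − 3/100·(0.957200+0.921100+0.878700))/(1+3/100) = 4153/5000 ≈ 0.830600
step 5 [5y] swap r/1=917/22021: DF=(1 − 917/22021·(0.957200+0.921100+0.878700+0.830600))/(1+917/22021) = 4083/5000 ≈ 0.816600
step 6 [6y] zero: DF = P = 3883/5000 ≈ 0.776600
step 7 [7y] swap r/1=2527/59281: DF=(1 − 2527/59281·(0.957200+0.921100+0.878700+0.830600+0.816600+0.776600))/(1+2527/59281) = 7473/10000 ≈ 0.747300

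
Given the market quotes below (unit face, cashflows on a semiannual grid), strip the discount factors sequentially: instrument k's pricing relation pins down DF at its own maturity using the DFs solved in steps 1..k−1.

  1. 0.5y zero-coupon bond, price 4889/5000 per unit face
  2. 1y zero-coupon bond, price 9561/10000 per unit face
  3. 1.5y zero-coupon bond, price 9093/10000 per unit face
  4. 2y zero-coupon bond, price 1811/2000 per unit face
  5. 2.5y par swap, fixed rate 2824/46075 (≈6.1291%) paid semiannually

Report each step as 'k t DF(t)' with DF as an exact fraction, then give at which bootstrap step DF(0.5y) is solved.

step 1 [0.5y] zero: DF = P = 4889/5000 ≈ 0.977800
step 2 [1y] zero: DF = P = 9561/10000 ≈ 0.956100
step 3 [1.5y] zero: DF = P = 9093/10000 ≈ 0.909300
step 4 [2y] zero: DF = P = 1811/2000 ≈ 0.905500
step 5 [2.5y] swap r/2=1412/46075: DF=(1 − 1412/46075·(0.977800+0.956100+0.909300+0.905500))/(1+1412/46075) = 2147/2500 ≈ 0.858800

1 1/2 4889/5000
2 1 9561/10000
3 3/2 9093/10000
4 2 1811/2000
5 5/2 2147/2500
DF(0.5y) is solved at step 1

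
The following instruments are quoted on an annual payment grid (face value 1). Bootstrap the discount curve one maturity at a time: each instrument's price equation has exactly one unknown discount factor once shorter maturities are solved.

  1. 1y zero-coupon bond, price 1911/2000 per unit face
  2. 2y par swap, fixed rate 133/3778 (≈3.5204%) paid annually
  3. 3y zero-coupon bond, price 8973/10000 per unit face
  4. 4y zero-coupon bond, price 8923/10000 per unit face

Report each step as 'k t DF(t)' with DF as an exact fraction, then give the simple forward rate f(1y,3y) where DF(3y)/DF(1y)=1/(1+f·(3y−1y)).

1 1 1911/2000
2 2 1867/2000
3 3 8973/10000
4 4 8923/10000
f(1y,3y) = ((1911/2000)/(8973/10000) − 1)/(2) = 97/2991 ≈ 3.2431%

step 1 [1y] zero: DF = P = 1911/2000 ≈ 0.955500
step 2 [2y] swap r/1=133/3778: DF=(1 − 133/3778·(0.955500))/(1+133/3778) = 1867/2000 ≈ 0.933500
step 3 [3y] zero: DF = P = 8973/10000 ≈ 0.897300
step 4 [4y] zero: DF = P = 8923/10000 ≈ 0.892300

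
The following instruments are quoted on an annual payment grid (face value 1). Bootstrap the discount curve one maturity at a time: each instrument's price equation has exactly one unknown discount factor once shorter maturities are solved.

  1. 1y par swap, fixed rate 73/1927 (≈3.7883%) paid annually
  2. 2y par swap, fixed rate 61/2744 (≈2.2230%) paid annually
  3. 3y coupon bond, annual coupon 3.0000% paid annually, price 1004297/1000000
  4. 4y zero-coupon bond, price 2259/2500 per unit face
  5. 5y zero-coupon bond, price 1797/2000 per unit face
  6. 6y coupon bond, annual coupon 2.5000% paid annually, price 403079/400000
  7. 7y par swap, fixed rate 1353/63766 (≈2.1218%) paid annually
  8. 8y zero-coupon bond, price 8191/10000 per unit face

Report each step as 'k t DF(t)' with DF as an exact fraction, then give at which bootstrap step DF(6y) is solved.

step 1 [1y] swap r/1=73/1927: DF=(1 − 73/1927·(0))/(1+73/1927) = 1927/2000 ≈ 0.963500
step 2 [2y] swap r/1=61/2744: DF=(1 − 61/2744·(0.963500))/(1+61/2744) = 9573/10000 ≈ 0.957300
step 3 [3y] bond c/1=3/100: DF=(1004297/1000000 − 3/100·(0.963500+0.957300))/(1+3/100) = 9191/10000 ≈ 0.919100
step 4 [4y] zero: DF = P = 2259/2500 ≈ 0.903600
step 5 [5y] zero: DF = P = 1797/2000 ≈ 0.898500
step 6 [6y] bond c/1=1/40: DF=(403079/400000 − 1/40·(0.963500+0.957300+0.919100+0.903600+0.898500))/(1+1/40) = 8699/10000 ≈ 0.869900
step 7 [7y] swap r/1=1353/63766: DF=(1 − 1353/63766·(0.963500+0.957300+0.919100+0.903600+0.898500+0.869900))/(1+1353/63766) = 8647/10000 ≈ 0.864700
step 8 [8y] zero: DF = P = 8191/10000 ≈ 0.819100

1 1 1927/2000
2 2 9573/10000
3 3 9191/10000
4 4 2259/2500
5 5 1797/2000
6 6 8699/10000
7 7 8647/10000
8 8 8191/10000
DF(6y) is solved at step 6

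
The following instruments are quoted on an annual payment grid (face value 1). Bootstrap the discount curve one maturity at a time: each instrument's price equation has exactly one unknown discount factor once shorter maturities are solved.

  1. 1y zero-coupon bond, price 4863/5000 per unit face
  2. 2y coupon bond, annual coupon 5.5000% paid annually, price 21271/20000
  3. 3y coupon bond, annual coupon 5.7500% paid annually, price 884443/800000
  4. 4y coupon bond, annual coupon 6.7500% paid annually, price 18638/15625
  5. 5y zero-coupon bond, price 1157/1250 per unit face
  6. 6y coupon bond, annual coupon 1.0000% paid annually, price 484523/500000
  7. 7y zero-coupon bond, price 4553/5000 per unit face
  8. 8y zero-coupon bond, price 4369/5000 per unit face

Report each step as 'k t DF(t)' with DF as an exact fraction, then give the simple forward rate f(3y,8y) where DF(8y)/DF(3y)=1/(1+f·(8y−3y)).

step 1 [1y] zero: DF = P = 4863/5000 ≈ 0.972600
step 2 [2y] bond c/1=11/200: DF=(21271/20000 − 11/200·(0.972600))/(1+11/200) = 4787/5000 ≈ 0.957400
step 3 [3y] bond c/1=23/400: DF=(884443/800000 − 23/400·(0.972600+0.957400))/(1+23/400) = 1881/2000 ≈ 0.940500
step 4 [4y] bond c/1=27/400: DF=(18638/15625 − 27/400·(0.972600+0.957400+0.940500))/(1+27/400) = 9359/10000 ≈ 0.935900
step 5 [5y] zero: DF = P = 1157/1250 ≈ 0.925600
step 6 [6y] bond c/1=1/100: DF=(484523/500000 − 1/100·(0.972600+0.957400+0.940500+0.935900+0.925600))/(1+1/100) = 4563/5000 ≈ 0.912600
step 7 [7y] zero: DF = P = 4553/5000 ≈ 0.910600
step 8 [8y] zero: DF = P = 4369/5000 ≈ 0.873800

1 1 4863/5000
2 2 4787/5000
3 3 1881/2000
4 4 9359/10000
5 5 1157/1250
6 6 4563/5000
7 7 4553/5000
8 8 4369/5000
f(3y,8y) = ((1881/2000)/(4369/5000) − 1)/(5) = 667/43690 ≈ 1.5267%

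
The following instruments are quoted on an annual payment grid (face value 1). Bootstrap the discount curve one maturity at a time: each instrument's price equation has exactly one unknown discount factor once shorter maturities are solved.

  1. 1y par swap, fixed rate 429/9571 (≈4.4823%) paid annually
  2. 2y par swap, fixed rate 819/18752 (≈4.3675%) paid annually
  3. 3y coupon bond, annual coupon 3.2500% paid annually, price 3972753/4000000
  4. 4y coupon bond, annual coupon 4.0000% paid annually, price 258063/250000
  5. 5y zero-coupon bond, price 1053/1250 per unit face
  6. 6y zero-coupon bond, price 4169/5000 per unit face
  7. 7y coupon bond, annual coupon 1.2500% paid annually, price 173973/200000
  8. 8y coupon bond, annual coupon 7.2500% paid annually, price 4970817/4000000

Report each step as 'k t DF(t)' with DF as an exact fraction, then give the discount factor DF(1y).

step 1 [1y] swap r/1=429/9571: DF=(1 − 429/9571·(0))/(1+429/9571) = 9571/10000 ≈ 0.957100
step 2 [2y] swap r/1=819/18752: DF=(1 − 819/18752·(0.957100))/(1+819/18752) = 9181/10000 ≈ 0.918100
step 3 [3y] bond c/1=13/400: DF=(3972753/4000000 − 13/400·(0.957100+0.918100))/(1+13/400) = 9029/10000 ≈ 0.902900
step 4 [4y] bond c/1=1/25: DF=(258063/250000 − 1/25·(0.957100+0.918100+0.902900))/(1+1/25) = 8857/10000 ≈ 0.885700
step 5 [5y] zero: DF = P = 1053/1250 ≈ 0.842400
step 6 [6y] zero: DF = P = 4169/5000 ≈ 0.833800
step 7 [7y] bond c/1=1/80: DF=(173973/200000 − 1/80·(0.957100+0.918100+0.902900+0.885700+0.842400+0.833800))/(1+1/80) = 1983/2500 ≈ 0.793200
step 8 [8y] bond c/1=29/400: DF=(4970817/4000000 − 29/400·(0.957100+0.918100+0.902900+0.885700+0.842400+0.833800+0.793200))/(1+29/400) = 7441/10000 ≈ 0.744100

1 1 9571/10000
2 2 9181/10000
3 3 9029/10000
4 4 8857/10000
5 5 1053/1250
6 6 4169/5000
7 7 1983/2500
8 8 7441/10000
DF(1y) = 9571/10000 ≈ 0.957100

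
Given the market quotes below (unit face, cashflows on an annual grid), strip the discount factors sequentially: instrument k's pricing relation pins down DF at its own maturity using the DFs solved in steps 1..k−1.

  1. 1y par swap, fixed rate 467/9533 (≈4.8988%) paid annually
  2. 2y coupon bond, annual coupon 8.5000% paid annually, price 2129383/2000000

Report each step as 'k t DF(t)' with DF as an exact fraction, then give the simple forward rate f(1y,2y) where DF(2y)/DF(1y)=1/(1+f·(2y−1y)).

1 1 9533/10000
2 2 4533/5000
f(1y,2y) = ((9533/10000)/(4533/5000) − 1)/(1) = 467/9066 ≈ 5.1511%

step 1 [1y] swap r/1=467/9533: DF=(1 − 467/9533·(0))/(1+467/9533) = 9533/10000 ≈ 0.953300
step 2 [2y] bond c/1=17/200: DF=(2129383/2000000 − 17/200·(0.953300))/(1+17/200) = 4533/5000 ≈ 0.906600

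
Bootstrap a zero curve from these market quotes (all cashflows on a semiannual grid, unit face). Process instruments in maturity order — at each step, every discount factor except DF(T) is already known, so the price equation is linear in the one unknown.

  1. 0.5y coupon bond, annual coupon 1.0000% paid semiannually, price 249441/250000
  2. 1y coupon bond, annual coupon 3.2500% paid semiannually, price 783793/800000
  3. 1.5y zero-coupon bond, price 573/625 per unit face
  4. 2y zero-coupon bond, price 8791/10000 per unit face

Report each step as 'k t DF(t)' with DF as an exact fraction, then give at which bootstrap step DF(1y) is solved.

1 1/2 1241/1250
2 1 4741/5000
3 3/2 573/625
4 2 8791/10000
DF(1y) is solved at step 2

step 1 [0.5y] bond c/2=1/200: DF=(249441/250000 − 1/200·(0))/(1+1/200) = 1241/1250 ≈ 0.992800
step 2 [1y] bond c/2=13/800: DF=(783793/800000 − 13/800·(0.992800))/(1+13/800) = 4741/5000 ≈ 0.948200
step 3 [1.5y] zero: DF = P = 573/625 ≈ 0.916800
step 4 [2y] zero: DF = P = 8791/10000 ≈ 0.879100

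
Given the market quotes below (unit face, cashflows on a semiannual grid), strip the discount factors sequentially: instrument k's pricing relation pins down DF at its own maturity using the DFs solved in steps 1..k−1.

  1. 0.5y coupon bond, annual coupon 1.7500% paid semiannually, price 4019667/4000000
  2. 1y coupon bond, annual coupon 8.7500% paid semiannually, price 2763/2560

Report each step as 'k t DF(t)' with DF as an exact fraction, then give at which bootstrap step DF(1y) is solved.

step 1 [0.5y] bond c/2=7/800: DF=(4019667/4000000 − 7/800·(0))/(1+7/800) = 4981/5000 ≈ 0.996200
step 2 [1y] bond c/2=7/160: DF=(2763/2560 − 7/160·(0.996200))/(1+7/160) = 9923/10000 ≈ 0.992300

1 1/2 4981/5000
2 1 9923/10000
DF(1y) is solved at step 2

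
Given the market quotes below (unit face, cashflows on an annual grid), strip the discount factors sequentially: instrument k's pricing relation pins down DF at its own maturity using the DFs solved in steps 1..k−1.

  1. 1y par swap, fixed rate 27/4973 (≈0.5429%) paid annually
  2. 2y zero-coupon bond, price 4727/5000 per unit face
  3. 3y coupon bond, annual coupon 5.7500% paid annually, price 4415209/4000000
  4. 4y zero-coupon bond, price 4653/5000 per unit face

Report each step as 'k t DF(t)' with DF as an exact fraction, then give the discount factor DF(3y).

step 1 [1y] swap r/1=27/4973: DF=(1 − 27/4973·(0))/(1+27/4973) = 4973/5000 ≈ 0.994600
step 2 [2y] zero: DF = P = 4727/5000 ≈ 0.945400
step 3 [3y] bond c/1=23/400: DF=(4415209/4000000 − 23/400·(0.994600+0.945400))/(1+23/400) = 9383/10000 ≈ 0.938300
step 4 [4y] zero: DF = P = 4653/5000 ≈ 0.930600

1 1 4973/5000
2 2 4727/5000
3 3 9383/10000
4 4 4653/5000
DF(3y) = 9383/10000 ≈ 0.938300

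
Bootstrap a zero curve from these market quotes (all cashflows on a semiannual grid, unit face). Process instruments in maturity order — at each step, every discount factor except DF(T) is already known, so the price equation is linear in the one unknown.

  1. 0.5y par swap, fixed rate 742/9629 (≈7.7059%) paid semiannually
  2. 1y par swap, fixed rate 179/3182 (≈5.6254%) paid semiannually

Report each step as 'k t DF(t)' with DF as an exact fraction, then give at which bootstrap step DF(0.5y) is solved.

1 1/2 9629/10000
2 1 9463/10000
DF(0.5y) is solved at step 1

step 1 [0.5y] swap r/2=371/9629: DF=(1 − 371/9629·(0))/(1+371/9629) = 9629/10000 ≈ 0.962900
step 2 [1y] swap r/2=179/6364: DF=(1 − 179/6364·(0.962900))/(1+179/6364) = 9463/10000 ≈ 0.946300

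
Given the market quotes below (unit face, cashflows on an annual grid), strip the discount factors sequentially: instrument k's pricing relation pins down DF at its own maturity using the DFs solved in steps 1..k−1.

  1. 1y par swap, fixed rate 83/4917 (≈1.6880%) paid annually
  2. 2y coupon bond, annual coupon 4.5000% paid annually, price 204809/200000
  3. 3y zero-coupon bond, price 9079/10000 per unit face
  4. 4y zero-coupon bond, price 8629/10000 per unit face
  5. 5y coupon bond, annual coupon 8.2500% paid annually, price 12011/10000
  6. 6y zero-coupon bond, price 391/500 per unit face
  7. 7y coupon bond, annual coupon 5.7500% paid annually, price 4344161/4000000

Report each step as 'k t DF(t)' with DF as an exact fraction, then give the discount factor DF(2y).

step 1 [1y] swap r/1=83/4917: DF=(1 − 83/4917·(0))/(1+83/4917) = 4917/5000 ≈ 0.983400
step 2 [2y] bond c/1=9/200: DF=(204809/200000 − 9/200·(0.983400))/(1+9/200) = 586/625 ≈ 0.937600
step 3 [3y] zero: DF = P = 9079/10000 ≈ 0.907900
step 4 [4y] zero: DF = P = 8629/10000 ≈ 0.862900
step 5 [5y] bond c/1=33/400: DF=(12011/10000 − 33/400·(0.983400+0.937600+0.907900+0.862900))/(1+33/400) = 4141/5000 ≈ 0.828200
step 6 [6y] zero: DF = P = 391/500 ≈ 0.782000
step 7 [7y] bond c/1=23/400: DF=(4344161/4000000 − 23/400·(0.983400+0.937600+0.907900+0.862900+0.828200+0.782000))/(1+23/400) = 7387/10000 ≈ 0.738700

1 1 4917/5000
2 2 586/625
3 3 9079/10000
4 4 8629/10000
5 5 4141/5000
6 6 391/500
7 7 7387/10000
DF(2y) = 586/625 ≈ 0.937600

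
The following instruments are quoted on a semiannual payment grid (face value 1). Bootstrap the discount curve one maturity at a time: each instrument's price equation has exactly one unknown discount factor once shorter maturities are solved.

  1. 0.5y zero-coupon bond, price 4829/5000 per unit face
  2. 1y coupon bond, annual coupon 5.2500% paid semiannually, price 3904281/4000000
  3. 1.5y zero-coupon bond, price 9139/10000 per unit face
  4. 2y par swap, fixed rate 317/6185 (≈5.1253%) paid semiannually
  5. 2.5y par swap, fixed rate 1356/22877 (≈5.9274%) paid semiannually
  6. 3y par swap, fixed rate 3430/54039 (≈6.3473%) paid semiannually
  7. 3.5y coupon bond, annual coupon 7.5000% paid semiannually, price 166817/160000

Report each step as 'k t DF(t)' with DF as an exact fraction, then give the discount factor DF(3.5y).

1 1/2 4829/5000
2 1 579/625
3 3/2 9139/10000
4 2 9049/10000
5 5/2 2161/2500
6 3 1657/2000
7 7/2 506/625
DF(3.5y) = 506/625 ≈ 0.809600

step 1 [0.5y] zero: DF = P = 4829/5000 ≈ 0.965800
step 2 [1y] bond c/2=21/800: DF=(3904281/4000000 − 21/800·(0.965800))/(1+21/800) = 579/625 ≈ 0.926400
step 3 [1.5y] zero: DF = P = 9139/10000 ≈ 0.913900
step 4 [2y] swap r/2=317/12370: DF=(1 − 317/12370·(0.965800+0.926400+0.913900))/(1+317/12370) = 9049/10000 ≈ 0.904900
step 5 [2.5y] swap r/2=678/22877: DF=(1 − 678/22877·(0.965800+0.926400+0.913900+0.904900))/(1+678/22877) = 2161/2500 ≈ 0.864400
step 6 [3y] swap r/2=1715/54039: DF=(1 − 1715/54039·(0.965800+0.926400+0.913900+0.904900+0.864400))/(1+1715/54039) = 1657/2000 ≈ 0.828500
step 7 [3.5y] bond c/2=3/80: DF=(166817/160000 − 3/80·(0.965800+0.926400+0.913900+0.904900+0.864400+0.828500))/(1+3/80) = 506/625 ≈ 0.809600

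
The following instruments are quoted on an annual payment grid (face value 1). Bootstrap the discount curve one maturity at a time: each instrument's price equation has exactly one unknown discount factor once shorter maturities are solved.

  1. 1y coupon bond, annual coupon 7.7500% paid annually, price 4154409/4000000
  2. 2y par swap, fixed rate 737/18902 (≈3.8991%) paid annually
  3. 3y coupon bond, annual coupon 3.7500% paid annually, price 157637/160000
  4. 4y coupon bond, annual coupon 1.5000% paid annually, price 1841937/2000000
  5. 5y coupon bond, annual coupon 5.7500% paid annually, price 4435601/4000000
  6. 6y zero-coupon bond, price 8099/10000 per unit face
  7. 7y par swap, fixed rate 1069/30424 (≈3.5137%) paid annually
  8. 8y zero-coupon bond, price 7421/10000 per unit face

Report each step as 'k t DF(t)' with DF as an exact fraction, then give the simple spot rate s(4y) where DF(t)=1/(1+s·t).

1 1 9639/10000
2 2 9263/10000
3 3 8813/10000
4 4 1083/1250
5 5 2127/2500
6 6 8099/10000
7 7 3931/5000
8 8 7421/10000
s(4y) = (1/(1083/1250) − 1)/(4) = 167/4332 ≈ 3.8550%

step 1 [1y] bond c/1=31/400: DF=(4154409/4000000 − 31/400·(0))/(1+31/400) = 9639/10000 ≈ 0.963900
step 2 [2y] swap r/1=737/18902: DF=(1 − 737/18902·(0.963900))/(1+737/18902) = 9263/10000 ≈ 0.926300
step 3 [3y] bond c/1=3/80: DF=(157637/160000 − 3/80·(0.963900+0.926300))/(1+3/80) = 8813/10000 ≈ 0.881300
step 4 [4y] bond c/1=3/200: DF=(1841937/2000000 − 3/200·(0.963900+0.926300+0.881300))/(1+3/200) = 1083/1250 ≈ 0.866400
step 5 [5y] bond c/1=23/400: DF=(4435601/4000000 − 23/400·(0.963900+0.926300+0.881300+0.866400))/(1+23/400) = 2127/2500 ≈ 0.850800
step 6 [6y] zero: DF = P = 8099/10000 ≈ 0.809900
step 7 [7y] swap r/1=1069/30424: DF=(1 − 1069/30424·(0.963900+0.926300+0.881300+0.866400+0.850800+0.809900))/(1+1069/30424) = 3931/5000 ≈ 0.786200
step 8 [8y] zero: DF = P = 7421/10000 ≈ 0.742100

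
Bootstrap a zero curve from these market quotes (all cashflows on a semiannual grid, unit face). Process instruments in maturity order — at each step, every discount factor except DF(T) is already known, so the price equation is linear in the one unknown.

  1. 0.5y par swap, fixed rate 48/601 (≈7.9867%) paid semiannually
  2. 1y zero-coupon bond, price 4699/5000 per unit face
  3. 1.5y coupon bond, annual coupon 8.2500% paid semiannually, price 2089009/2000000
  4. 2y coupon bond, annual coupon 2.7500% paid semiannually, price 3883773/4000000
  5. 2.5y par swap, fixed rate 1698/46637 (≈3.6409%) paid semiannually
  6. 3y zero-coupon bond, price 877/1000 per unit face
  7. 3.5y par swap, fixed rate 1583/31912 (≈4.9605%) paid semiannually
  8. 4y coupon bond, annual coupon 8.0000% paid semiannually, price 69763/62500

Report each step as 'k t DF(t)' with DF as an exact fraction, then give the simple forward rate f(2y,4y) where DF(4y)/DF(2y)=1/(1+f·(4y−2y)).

step 1 [0.5y] swap r/2=24/601: DF=(1 − 24/601·(0))/(1+24/601) = 601/625 ≈ 0.961600
step 2 [1y] zero: DF = P = 4699/5000 ≈ 0.939800
step 3 [1.5y] bond c/2=33/800: DF=(2089009/2000000 − 33/800·(0.961600+0.939800))/(1+33/800) = 4639/5000 ≈ 0.927800
step 4 [2y] bond c/2=11/800: DF=(3883773/4000000 − 11/800·(0.961600+0.939800+0.927800))/(1+11/800) = 4597/5000 ≈ 0.919400
step 5 [2.5y] swap r/2=849/46637: DF=(1 − 849/46637·(0.961600+0.939800+0.927800+0.919400))/(1+849/46637) = 9151/10000 ≈ 0.915100
step 6 [3y] zero: DF = P = 877/1000 ≈ 0.877000
step 7 [3.5y] swap r/2=1583/63824: DF=(1 − 1583/63824·(0.961600+0.939800+0.927800+0.919400+0.915100+0.877000))/(1+1583/63824) = 8417/10000 ≈ 0.841700
step 8 [4y] bond c/2=1/25: DF=(69763/62500 − 1/25·(0.961600+0.939800+0.927800+0.919400+0.915100+0.877000+0.841700))/(1+1/25) = 4139/5000 ≈ 0.827800

1 1/2 601/625
2 1 4699/5000
3 3/2 4639/5000
4 2 4597/5000
5 5/2 9151/10000
6 3 877/1000
7 7/2 8417/10000
8 4 4139/5000
f(2y,4y) = ((4597/5000)/(4139/5000) − 1)/(2) = 229/4139 ≈ 5.5327%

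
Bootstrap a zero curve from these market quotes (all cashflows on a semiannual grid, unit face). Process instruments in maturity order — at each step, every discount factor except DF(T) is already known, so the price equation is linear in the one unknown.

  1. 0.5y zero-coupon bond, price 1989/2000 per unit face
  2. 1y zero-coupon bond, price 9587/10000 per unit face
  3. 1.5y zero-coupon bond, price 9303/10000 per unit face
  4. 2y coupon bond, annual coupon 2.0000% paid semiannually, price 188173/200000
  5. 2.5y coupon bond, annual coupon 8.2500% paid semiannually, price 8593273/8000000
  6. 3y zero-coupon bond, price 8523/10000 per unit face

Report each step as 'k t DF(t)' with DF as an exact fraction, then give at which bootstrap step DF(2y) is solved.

1 1/2 1989/2000
2 1 9587/10000
3 3/2 9303/10000
4 2 903/1000
5 5/2 551/625
6 3 8523/10000
DF(2y) is solved at step 4

step 1 [0.5y] zero: DF = P = 1989/2000 ≈ 0.994500
step 2 [1y] zero: DF = P = 9587/10000 ≈ 0.958700
step 3 [1.5y] zero: DF = P = 9303/10000 ≈ 0.930300
step 4 [2y] bond c/2=1/100: DF=(188173/200000 − 1/100·(0.994500+0.958700+0.930300))/(1+1/100) = 903/1000 ≈ 0.903000
step 5 [2.5y] bond c/2=33/800: DF=(8593273/8000000 − 33/800·(0.994500+0.958700+0.930300+0.903000))/(1+33/800) = 551/625 ≈ 0.881600
step 6 [3y] zero: DF = P = 8523/10000 ≈ 0.852300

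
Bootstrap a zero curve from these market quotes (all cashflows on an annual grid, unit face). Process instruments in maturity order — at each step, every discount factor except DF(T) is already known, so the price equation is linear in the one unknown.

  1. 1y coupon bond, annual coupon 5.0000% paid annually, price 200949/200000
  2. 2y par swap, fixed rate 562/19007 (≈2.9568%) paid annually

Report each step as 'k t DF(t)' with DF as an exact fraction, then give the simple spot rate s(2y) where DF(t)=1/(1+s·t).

step 1 [1y] bond c/1=1/20: DF=(200949/200000 − 1/20·(0))/(1+1/20) = 9569/10000 ≈ 0.956900
step 2 [2y] swap r/1=562/19007: DF=(1 − 562/19007·(0.956900))/(1+562/19007) = 4719/5000 ≈ 0.943800

1 1 9569/10000
2 2 4719/5000
s(2y) = (1/(4719/5000) − 1)/(2) = 281/9438 ≈ 2.9773%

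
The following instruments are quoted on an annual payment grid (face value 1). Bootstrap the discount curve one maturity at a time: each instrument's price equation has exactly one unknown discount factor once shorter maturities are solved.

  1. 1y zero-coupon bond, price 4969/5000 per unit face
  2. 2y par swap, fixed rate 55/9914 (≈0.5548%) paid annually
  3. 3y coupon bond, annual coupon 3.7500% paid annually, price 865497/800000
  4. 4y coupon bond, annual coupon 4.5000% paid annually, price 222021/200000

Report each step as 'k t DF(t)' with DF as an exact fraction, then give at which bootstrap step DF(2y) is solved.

step 1 [1y] zero: DF = P = 4969/5000 ≈ 0.993800
step 2 [2y] swap r/1=55/9914: DF=(1 − 55/9914·(0.993800))/(1+55/9914) = 989/1000 ≈ 0.989000
step 3 [3y] bond c/1=3/80: DF=(865497/800000 − 3/80·(0.993800+0.989000))/(1+3/80) = 9711/10000 ≈ 0.971100
step 4 [4y] bond c/1=9/200: DF=(222021/200000 − 9/200·(0.993800+0.989000+0.971100))/(1+9/200) = 9351/10000 ≈ 0.935100

1 1 4969/5000
2 2 989/1000
3 3 9711/10000
4 4 9351/10000
DF(2y) is solved at step 2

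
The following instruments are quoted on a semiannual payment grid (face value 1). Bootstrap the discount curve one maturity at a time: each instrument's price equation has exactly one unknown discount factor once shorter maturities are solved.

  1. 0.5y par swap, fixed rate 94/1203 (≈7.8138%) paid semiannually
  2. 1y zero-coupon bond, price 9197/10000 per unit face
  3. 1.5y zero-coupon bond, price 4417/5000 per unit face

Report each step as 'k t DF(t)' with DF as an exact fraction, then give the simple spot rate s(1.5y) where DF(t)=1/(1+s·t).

1 1/2 1203/1250
2 1 9197/10000
3 3/2 4417/5000
s(1.5y) = (1/(4417/5000) − 1)/(3/2) = 1166/13251 ≈ 8.7993%

step 1 [0.5y] swap r/2=47/1203: DF=(1 − 47/1203·(0))/(1+47/1203) = 1203/1250 ≈ 0.962400
step 2 [1y] zero: DF = P = 9197/10000 ≈ 0.919700
step 3 [1.5y] zero: DF = P = 4417/5000 ≈ 0.883400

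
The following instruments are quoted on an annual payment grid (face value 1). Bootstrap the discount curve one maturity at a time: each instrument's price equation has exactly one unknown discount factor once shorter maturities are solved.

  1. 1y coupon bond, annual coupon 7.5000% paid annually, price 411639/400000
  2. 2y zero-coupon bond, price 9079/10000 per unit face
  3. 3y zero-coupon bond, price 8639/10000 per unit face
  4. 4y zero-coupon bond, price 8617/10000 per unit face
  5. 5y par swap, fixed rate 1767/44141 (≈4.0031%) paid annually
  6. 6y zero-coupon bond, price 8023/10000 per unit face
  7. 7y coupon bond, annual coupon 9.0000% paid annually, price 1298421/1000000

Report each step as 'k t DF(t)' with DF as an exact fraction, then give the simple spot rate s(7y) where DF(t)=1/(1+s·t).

1 1 9573/10000
2 2 9079/10000
3 3 8639/10000
4 4 8617/10000
5 5 8233/10000
6 6 8023/10000
7 7 1521/2000
s(7y) = (1/(1521/2000) − 1)/(7) = 479/10647 ≈ 4.4989%

step 1 [1y] bond c/1=3/40: DF=(411639/400000 − 3/40·(0))/(1+3/40) = 9573/10000 ≈ 0.957300
step 2 [2y] zero: DF = P = 9079/10000 ≈ 0.907900
step 3 [3y] zero: DF = P = 8639/10000 ≈ 0.863900
step 4 [4y] zero: DF = P = 8617/10000 ≈ 0.861700
step 5 [5y] swap r/1=1767/44141: DF=(1 − 1767/44141·(0.957300+0.907900+0.863900+0.861700))/(1+1767/44141) = 8233/10000 ≈ 0.823300
step 6 [6y] zero: DF = P = 8023/10000 ≈ 0.802300
step 7 [7y] bond c/1=9/100: DF=(1298421/1000000 − 9/100·(0.957300+0.907900+0.863900+0.861700+0.823300+0.802300))/(1+9/100) = 1521/2000 ≈ 0.760500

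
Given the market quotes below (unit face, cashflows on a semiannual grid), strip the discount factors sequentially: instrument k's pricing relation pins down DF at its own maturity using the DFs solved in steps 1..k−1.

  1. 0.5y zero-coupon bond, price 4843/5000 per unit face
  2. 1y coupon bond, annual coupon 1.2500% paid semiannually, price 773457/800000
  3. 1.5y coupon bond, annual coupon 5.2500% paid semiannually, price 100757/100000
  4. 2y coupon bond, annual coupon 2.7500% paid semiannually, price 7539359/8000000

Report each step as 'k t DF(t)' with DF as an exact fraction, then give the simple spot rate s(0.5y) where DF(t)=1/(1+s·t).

1 1/2 4843/5000
2 1 2387/2500
3 3/2 4663/5000
4 2 8909/10000
s(0.5y) = (1/(4843/5000) − 1)/(1/2) = 314/4843 ≈ 6.4836%

step 1 [0.5y] zero: DF = P = 4843/5000 ≈ 0.968600
step 2 [1y] bond c/2=1/160: DF=(773457/800000 − 1/160·(0.968600))/(1+1/160) = 2387/2500 ≈ 0.954800
step 3 [1.5y] bond c/2=21/800: DF=(100757/100000 − 21/800·(0.968600+0.954800))/(1+21/800) = 4663/5000 ≈ 0.932600
step 4 [2y] bond c/2=11/800: DF=(7539359/8000000 − 11/800·(0.968600+0.954800+0.932600))/(1+11/800) = 8909/10000 ≈ 0.890900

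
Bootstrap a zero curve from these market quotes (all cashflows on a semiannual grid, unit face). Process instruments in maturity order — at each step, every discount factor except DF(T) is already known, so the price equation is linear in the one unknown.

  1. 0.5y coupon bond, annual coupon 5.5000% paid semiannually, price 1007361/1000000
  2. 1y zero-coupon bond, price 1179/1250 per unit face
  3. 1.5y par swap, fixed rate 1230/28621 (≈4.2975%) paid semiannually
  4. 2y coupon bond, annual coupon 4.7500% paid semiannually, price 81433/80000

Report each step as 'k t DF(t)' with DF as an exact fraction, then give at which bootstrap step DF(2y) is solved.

step 1 [0.5y] bond c/2=11/400: DF=(1007361/1000000 − 11/400·(0))/(1+11/400) = 2451/2500 ≈ 0.980400
step 2 [1y] zero: DF = P = 1179/1250 ≈ 0.943200
step 3 [1.5y] swap r/2=615/28621: DF=(1 − 615/28621·(0.980400+0.943200))/(1+615/28621) = 1877/2000 ≈ 0.938500
step 4 [2y] bond c/2=19/800: DF=(81433/80000 − 19/800·(0.980400+0.943200+0.938500))/(1+19/800) = 9279/10000 ≈ 0.927900

1 1/2 2451/2500
2 1 1179/1250
3 3/2 1877/2000
4 2 9279/10000
DF(2y) is solved at step 4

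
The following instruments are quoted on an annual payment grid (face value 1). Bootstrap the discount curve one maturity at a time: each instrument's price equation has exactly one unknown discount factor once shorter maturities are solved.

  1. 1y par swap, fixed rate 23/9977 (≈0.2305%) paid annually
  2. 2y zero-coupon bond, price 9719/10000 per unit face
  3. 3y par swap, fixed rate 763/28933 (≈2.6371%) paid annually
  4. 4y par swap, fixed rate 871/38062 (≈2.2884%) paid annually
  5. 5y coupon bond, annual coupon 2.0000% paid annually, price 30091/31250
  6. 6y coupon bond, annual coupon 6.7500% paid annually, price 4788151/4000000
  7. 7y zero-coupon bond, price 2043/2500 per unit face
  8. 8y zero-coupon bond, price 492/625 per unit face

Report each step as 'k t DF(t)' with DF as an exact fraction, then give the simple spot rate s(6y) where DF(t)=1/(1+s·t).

step 1 [1y] swap r/1=23/9977: DF=(1 − 23/9977·(0))/(1+23/9977) = 9977/10000 ≈ 0.997700
step 2 [2y] zero: DF = P = 9719/10000 ≈ 0.971900
step 3 [3y] swap r/1=763/28933: DF=(1 − 763/28933·(0.997700+0.971900))/(1+763/28933) = 9237/10000 ≈ 0.923700
step 4 [4y] swap r/1=871/38062: DF=(1 − 871/38062·(0.997700+0.971900+0.923700))/(1+871/38062) = 9129/10000 ≈ 0.912900
step 5 [5y] bond c/1=1/50: DF=(30091/31250 − 1/50·(0.997700+0.971900+0.923700+0.912900))/(1+1/50) = 4347/5000 ≈ 0.869400
step 6 [6y] bond c/1=27/400: DF=(4788151/4000000 − 27/400·(0.997700+0.971900+0.923700+0.912900+0.869400))/(1+27/400) = 8257/10000 ≈ 0.825700
step 7 [7y] zero: DF = P = 2043/2500 ≈ 0.817200
step 8 [8y] zero: DF = P = 492/625 ≈ 0.787200

1 1 9977/10000
2 2 9719/10000
3 3 9237/10000
4 4 9129/10000
5 5 4347/5000
6 6 8257/10000
7 7 2043/2500
8 8 492/625
s(6y) = (1/(8257/10000) − 1)/(6) = 581/16514 ≈ 3.5182%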